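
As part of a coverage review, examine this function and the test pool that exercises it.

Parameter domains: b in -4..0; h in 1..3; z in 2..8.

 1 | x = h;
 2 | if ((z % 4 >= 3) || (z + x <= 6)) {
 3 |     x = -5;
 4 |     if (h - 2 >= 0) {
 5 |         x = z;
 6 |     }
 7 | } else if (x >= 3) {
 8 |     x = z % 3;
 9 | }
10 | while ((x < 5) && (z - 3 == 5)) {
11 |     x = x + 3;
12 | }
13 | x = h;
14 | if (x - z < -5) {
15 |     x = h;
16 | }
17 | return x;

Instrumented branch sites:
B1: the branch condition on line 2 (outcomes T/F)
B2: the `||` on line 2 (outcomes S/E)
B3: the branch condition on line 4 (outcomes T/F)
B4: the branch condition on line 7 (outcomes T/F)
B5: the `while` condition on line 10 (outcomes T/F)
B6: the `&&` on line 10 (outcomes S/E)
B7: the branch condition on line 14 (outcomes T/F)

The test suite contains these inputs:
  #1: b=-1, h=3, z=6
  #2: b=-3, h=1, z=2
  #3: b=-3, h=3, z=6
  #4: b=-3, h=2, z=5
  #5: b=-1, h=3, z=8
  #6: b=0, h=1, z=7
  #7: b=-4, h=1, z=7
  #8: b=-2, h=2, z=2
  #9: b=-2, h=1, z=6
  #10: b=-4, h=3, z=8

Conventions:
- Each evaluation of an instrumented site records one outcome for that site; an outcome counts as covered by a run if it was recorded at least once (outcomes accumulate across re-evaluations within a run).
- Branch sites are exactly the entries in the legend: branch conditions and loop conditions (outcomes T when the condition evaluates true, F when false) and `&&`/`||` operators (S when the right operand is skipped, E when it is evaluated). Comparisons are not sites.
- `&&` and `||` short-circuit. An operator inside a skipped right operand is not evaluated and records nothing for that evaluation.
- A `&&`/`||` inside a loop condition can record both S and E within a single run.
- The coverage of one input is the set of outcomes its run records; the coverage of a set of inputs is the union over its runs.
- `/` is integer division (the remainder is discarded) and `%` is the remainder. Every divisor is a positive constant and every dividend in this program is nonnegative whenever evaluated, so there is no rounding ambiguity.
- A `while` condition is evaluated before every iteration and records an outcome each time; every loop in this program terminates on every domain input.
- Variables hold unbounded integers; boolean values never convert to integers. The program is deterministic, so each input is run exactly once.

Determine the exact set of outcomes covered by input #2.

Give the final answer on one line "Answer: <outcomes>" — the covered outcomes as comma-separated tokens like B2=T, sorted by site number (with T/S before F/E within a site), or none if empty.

Running input #2 (b=-3, h=1, z=2), event by event:
  B2->E, B1->T, B3->F, B6->E, B5->F, B7->F
collecting distinct outcomes: B1=T, B2=E, B3=F, B5=F, B6=E, B7=F

Answer: B1=T, B2=E, B3=F, B5=F, B6=E, B7=F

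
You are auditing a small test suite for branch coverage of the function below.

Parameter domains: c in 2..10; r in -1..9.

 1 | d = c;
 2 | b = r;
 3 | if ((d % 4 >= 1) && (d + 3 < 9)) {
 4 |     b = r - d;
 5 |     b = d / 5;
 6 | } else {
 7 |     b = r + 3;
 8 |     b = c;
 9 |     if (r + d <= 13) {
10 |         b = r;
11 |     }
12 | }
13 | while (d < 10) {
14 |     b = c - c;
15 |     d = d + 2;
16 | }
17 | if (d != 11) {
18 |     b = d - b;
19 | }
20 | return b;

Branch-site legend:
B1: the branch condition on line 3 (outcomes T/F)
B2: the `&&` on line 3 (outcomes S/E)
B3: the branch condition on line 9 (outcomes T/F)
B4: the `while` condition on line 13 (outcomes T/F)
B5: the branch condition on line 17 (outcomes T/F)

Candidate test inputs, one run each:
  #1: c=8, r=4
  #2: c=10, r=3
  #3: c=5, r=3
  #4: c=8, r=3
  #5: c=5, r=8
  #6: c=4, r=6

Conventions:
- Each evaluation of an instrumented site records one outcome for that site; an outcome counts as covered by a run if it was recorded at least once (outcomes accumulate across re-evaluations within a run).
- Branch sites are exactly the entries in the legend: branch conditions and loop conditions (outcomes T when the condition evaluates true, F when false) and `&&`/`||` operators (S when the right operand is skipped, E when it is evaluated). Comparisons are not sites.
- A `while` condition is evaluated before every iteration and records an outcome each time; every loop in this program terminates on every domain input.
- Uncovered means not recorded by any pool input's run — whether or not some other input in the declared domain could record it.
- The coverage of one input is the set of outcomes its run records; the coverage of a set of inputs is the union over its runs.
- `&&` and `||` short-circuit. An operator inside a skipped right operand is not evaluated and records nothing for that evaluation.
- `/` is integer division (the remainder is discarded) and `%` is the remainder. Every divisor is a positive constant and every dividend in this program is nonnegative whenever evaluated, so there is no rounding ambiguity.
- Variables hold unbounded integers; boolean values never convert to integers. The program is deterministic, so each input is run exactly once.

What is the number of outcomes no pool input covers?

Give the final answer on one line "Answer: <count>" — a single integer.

#1 (c=8, r=4) -> covered: B1=F, B2=S, B3=T, B4=T, B4=F, B5=T
#2 (c=10, r=3) -> covered: B1=F, B2=E, B3=T, B4=F, B5=T
#3 (c=5, r=3) -> covered: B1=T, B2=E, B4=T, B4=F, B5=F
#4 (c=8, r=3) -> covered: B1=F, B2=S, B3=T, B4=T, B4=F, B5=T
#5 (c=5, r=8) -> covered: B1=T, B2=E, B4=T, B4=F, B5=F
#6 (c=4, r=6) -> covered: B1=F, B2=S, B3=T, B4=T, B4=F, B5=T
union over the pool: B1=T, B1=F, B2=S, B2=E, B3=T, B4=T, B4=F, B5=T, B5=F
uncovered (1 of 10): B3=F

Answer: 1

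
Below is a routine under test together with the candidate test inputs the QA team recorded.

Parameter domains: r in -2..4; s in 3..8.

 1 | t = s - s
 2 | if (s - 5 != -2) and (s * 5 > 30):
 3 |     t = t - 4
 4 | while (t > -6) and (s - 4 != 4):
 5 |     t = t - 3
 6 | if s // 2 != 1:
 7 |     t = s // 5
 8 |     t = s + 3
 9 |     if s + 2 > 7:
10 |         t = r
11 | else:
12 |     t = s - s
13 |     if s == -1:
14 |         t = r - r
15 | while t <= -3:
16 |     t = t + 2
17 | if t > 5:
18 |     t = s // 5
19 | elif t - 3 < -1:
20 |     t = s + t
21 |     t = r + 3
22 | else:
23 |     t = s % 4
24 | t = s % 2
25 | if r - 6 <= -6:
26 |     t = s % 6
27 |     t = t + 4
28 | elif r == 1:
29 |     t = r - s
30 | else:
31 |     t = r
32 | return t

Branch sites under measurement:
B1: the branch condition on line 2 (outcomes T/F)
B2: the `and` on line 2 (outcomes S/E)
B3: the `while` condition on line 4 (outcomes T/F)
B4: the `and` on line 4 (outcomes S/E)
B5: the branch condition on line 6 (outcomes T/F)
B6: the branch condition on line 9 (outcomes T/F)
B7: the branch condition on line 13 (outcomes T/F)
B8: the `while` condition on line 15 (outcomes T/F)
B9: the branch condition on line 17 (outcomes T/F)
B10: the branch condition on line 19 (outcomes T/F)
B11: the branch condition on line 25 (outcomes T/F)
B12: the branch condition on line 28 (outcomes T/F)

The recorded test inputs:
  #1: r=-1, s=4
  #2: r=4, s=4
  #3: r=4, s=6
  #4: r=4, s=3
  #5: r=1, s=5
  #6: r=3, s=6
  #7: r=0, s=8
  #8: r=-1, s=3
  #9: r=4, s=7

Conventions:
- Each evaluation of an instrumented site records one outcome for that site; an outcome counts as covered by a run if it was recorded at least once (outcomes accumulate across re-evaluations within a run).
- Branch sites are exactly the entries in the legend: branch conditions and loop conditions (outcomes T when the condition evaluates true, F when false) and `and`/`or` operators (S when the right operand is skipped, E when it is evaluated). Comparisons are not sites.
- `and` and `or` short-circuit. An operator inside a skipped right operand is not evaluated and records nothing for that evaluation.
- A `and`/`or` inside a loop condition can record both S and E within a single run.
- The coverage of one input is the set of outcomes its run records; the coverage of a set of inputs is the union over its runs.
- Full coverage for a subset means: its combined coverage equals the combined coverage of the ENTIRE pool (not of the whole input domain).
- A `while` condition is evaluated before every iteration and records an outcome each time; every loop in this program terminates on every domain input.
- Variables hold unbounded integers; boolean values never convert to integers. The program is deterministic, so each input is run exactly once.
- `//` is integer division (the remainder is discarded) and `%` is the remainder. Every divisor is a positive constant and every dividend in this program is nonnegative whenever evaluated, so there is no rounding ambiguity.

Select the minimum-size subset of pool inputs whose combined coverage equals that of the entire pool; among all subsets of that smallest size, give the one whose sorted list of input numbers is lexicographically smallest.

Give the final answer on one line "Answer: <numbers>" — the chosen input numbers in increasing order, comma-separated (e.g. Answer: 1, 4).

input #1 (r=-1, s=4): covers B1=F, B2=E, B3=T, B3=F, B4=S, B4=E, B5=T, B6=F, B8=F, B9=T, B11=T
input #2 (r=4, s=4): covers B1=F, B2=E, B3=T, B3=F, B4=S, B4=E, B5=T, B6=F, B8=F, B9=T, B11=F, B12=F
input #3 (r=4, s=6): covers B1=F, B2=E, B3=T, B3=F, B4=S, B4=E, B5=T, B6=T, B8=F, B9=F, B10=F, B11=F, B12=F
input #4 (r=4, s=3): covers B1=F, B2=S, B3=T, B3=F, B4=S, B4=E, B5=F, B7=F, B8=F, B9=F, B10=T, B11=F, B12=F
input #5 (r=1, s=5): covers B1=F, B2=E, B3=T, B3=F, B4=S, B4=E, B5=T, B6=F, B8=F, B9=T, B11=F, B12=T
input #6 (r=3, s=6): covers B1=F, B2=E, B3=T, B3=F, B4=S, B4=E, B5=T, B6=T, B8=F, B9=F, B10=F, B11=F, B12=F
input #7 (r=0, s=8): covers B1=T, B2=E, B3=F, B4=E, B5=T, B6=T, B8=F, B9=F, B10=T, B11=T
input #8 (r=-1, s=3): covers B1=F, B2=S, B3=T, B3=F, B4=S, B4=E, B5=F, B7=F, B8=F, B9=F, B10=T, B11=T
input #9 (r=4, s=7): covers B1=T, B2=E, B3=T, B3=F, B4=S, B4=E, B5=T, B6=T, B8=F, B9=F, B10=F, B11=F, B12=F
the full pool covers 22 outcomes: B1=T, B1=F, B2=S, B2=E, B3=T, B3=F, B4=S, B4=E, B5=T, B5=F, B6=T, B6=F, B7=F, B8=F, B9=T, B9=F, B10=T, B10=F, B11=T, B11=F, B12=T, B12=F
size 1 is not enough: best union over all size-1 subsets is 13/22
size 2 is not enough: best union over all size-2 subsets is 19/22
size 3: inputs {5, 8, 9} cover all 22 outcomes, and no lexicographically smaller subset of this size does

Answer: 5, 8, 9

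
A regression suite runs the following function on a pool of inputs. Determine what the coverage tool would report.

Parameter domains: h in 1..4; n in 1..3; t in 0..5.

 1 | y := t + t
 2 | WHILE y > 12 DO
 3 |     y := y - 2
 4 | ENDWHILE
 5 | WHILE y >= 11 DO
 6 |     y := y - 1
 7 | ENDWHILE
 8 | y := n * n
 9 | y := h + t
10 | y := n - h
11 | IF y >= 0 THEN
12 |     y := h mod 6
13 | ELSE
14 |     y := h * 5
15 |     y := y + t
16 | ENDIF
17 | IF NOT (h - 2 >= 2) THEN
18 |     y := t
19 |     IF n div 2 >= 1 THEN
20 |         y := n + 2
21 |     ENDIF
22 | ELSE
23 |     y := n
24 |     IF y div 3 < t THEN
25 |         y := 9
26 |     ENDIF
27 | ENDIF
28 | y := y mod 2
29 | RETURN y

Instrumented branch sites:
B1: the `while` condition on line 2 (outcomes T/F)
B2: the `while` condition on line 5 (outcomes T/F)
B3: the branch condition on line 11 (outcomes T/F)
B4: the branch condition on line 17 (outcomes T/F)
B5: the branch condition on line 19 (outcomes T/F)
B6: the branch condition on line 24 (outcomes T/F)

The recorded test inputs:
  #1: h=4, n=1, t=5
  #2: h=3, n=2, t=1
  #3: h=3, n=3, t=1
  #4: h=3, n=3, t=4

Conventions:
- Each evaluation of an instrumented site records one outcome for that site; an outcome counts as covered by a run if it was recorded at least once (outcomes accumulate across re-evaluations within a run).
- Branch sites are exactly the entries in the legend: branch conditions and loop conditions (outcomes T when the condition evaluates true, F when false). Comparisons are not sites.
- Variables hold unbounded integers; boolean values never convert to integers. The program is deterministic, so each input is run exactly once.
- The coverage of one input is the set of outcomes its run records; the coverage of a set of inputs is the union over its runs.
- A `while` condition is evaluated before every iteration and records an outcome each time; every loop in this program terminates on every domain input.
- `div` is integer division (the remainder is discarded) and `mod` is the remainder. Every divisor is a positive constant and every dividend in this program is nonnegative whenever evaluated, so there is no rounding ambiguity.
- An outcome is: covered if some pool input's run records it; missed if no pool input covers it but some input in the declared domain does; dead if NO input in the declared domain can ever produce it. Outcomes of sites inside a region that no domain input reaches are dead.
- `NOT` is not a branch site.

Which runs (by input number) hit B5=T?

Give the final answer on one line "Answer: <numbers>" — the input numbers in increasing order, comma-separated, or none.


input #1 (h=4, n=1, t=5): does not produce B5=T
input #2 (h=3, n=2, t=1): produces B5=T
input #3 (h=3, n=3, t=1): produces B5=T
input #4 (h=3, n=3, t=4): produces B5=T
Answer: 2, 3, 4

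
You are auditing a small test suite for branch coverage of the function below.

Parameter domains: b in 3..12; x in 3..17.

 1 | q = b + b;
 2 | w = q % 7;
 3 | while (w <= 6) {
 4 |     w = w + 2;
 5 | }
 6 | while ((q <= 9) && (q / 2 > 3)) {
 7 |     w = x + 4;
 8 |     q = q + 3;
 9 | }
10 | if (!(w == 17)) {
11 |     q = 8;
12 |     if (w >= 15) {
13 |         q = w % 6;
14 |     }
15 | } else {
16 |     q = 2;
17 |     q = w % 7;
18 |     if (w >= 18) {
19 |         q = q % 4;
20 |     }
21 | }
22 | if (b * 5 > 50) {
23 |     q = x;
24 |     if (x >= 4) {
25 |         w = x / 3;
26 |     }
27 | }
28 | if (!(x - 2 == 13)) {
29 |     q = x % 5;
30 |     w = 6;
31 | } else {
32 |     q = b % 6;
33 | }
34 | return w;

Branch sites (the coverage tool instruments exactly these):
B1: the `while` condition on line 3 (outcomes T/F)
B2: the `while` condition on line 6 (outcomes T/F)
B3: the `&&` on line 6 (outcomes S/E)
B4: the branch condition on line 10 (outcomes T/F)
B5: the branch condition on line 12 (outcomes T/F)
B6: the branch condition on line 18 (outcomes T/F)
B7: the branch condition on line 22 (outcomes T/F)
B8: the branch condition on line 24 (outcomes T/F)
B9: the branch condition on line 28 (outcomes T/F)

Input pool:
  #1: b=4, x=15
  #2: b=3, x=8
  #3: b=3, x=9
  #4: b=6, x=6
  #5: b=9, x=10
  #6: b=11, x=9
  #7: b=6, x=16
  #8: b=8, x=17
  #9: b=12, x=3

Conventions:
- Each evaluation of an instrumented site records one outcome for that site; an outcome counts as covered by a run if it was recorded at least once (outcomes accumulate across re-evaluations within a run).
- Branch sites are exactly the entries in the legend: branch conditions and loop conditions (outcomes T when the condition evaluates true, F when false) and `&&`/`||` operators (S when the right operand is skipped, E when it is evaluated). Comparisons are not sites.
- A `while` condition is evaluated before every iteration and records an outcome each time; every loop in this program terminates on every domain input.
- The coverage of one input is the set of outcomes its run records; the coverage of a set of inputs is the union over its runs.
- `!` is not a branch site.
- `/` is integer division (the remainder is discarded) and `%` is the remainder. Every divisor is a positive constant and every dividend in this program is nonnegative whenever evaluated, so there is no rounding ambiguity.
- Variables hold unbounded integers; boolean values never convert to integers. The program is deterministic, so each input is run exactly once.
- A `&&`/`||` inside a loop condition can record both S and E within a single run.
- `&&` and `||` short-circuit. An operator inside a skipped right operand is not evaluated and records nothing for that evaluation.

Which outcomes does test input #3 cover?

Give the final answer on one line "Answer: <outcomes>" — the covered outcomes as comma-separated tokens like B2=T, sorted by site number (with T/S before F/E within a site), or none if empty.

Tracing the run of input #3 (b=3, x=9):
  B1->T, B1->F, B3->E, B2->F, B4->T, B5->F, B7->F, B9->T
deduplicating events, the covered set is: B1=T, B1=F, B2=F, B3=E, B4=T, B5=F, B7=F, B9=T

Answer: B1=T, B1=F, B2=F, B3=E, B4=T, B5=F, B7=F, B9=T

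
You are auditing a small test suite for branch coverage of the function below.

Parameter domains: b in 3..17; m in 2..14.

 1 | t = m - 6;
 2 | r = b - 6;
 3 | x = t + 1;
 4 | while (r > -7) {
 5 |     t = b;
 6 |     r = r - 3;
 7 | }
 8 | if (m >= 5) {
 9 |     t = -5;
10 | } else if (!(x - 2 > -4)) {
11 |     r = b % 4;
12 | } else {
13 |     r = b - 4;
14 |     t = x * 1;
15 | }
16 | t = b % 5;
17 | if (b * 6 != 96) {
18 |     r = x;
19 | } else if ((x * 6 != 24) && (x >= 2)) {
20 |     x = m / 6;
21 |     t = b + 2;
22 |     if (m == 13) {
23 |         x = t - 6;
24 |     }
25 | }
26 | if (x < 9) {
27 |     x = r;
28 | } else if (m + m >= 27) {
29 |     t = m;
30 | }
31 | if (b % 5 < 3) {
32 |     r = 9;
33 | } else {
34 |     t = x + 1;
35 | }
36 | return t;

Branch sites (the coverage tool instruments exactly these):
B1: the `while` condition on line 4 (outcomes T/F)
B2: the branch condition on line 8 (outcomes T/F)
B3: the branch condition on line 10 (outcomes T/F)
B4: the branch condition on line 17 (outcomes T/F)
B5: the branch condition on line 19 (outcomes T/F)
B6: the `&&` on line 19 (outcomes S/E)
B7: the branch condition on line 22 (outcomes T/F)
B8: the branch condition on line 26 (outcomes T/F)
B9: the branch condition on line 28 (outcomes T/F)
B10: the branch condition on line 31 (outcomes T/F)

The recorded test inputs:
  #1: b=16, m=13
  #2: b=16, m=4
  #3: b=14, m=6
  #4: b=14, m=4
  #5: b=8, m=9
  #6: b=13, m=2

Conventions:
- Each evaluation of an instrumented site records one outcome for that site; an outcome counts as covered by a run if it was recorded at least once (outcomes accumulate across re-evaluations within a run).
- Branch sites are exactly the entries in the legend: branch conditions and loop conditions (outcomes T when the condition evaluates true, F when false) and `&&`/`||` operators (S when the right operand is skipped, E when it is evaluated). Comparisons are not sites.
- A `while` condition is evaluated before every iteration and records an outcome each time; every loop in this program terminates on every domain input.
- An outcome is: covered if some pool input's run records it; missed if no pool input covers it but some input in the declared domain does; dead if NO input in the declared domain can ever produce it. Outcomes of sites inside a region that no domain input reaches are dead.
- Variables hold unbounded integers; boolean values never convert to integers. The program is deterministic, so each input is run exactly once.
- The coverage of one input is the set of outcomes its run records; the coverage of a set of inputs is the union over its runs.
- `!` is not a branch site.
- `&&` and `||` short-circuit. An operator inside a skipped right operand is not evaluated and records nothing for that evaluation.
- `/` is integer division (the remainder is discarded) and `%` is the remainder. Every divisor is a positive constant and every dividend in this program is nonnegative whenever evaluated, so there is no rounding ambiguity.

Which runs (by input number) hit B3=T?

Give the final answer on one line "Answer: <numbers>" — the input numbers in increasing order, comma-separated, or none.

input #1 (b=16, m=13): does not record B3=T
input #2 (b=16, m=4): does not record B3=T
input #3 (b=14, m=6): does not record B3=T
input #4 (b=14, m=4): does not record B3=T
input #5 (b=8, m=9): does not record B3=T
input #6 (b=13, m=2): records B3=T

Answer: 6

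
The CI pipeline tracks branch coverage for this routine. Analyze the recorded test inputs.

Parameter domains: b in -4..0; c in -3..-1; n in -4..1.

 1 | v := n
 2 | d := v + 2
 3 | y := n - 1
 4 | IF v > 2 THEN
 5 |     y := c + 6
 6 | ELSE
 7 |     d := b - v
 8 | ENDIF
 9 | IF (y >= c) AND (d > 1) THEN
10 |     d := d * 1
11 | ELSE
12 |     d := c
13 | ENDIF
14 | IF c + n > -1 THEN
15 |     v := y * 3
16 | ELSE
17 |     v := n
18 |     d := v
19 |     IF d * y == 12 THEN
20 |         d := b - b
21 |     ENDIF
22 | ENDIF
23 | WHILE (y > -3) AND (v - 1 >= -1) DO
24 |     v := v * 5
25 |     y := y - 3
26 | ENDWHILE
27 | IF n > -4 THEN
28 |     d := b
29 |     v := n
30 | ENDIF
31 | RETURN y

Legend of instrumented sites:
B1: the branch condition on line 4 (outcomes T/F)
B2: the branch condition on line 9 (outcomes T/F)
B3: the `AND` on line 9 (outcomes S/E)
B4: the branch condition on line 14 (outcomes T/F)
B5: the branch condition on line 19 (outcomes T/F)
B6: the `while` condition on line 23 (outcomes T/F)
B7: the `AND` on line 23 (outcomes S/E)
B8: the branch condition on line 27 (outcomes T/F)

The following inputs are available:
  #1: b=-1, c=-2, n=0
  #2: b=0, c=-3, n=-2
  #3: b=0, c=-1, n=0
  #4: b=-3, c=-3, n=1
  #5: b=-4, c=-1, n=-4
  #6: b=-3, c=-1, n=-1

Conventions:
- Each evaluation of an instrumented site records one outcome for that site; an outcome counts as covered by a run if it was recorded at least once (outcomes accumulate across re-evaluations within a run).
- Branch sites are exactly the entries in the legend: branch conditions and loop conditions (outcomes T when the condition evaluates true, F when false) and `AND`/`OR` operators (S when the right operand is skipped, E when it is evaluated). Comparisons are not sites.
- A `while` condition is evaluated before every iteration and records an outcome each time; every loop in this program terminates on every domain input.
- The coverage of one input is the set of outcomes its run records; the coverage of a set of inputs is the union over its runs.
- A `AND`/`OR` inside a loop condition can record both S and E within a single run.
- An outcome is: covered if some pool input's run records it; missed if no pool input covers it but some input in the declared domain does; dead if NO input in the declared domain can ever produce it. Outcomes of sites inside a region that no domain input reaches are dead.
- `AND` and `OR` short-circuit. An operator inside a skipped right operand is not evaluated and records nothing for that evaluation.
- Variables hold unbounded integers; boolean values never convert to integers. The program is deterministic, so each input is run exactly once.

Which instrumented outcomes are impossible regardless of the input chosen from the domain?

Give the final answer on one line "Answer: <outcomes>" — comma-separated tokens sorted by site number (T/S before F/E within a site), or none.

sweeping the full domain (90 inputs) for each outcome:
  B1=T: unreachable across the whole domain -> dead
  reachable outcomes have witnesses, e.g. B1=F (e.g. b=-4, c=-3, n=-4), B2=T (e.g. b=0, c=-3, n=-2), B2=F (e.g. b=-4, c=-3, n=-4), B3=S (e.g. b=-4, c=-3, n=-4)

Answer: B1=T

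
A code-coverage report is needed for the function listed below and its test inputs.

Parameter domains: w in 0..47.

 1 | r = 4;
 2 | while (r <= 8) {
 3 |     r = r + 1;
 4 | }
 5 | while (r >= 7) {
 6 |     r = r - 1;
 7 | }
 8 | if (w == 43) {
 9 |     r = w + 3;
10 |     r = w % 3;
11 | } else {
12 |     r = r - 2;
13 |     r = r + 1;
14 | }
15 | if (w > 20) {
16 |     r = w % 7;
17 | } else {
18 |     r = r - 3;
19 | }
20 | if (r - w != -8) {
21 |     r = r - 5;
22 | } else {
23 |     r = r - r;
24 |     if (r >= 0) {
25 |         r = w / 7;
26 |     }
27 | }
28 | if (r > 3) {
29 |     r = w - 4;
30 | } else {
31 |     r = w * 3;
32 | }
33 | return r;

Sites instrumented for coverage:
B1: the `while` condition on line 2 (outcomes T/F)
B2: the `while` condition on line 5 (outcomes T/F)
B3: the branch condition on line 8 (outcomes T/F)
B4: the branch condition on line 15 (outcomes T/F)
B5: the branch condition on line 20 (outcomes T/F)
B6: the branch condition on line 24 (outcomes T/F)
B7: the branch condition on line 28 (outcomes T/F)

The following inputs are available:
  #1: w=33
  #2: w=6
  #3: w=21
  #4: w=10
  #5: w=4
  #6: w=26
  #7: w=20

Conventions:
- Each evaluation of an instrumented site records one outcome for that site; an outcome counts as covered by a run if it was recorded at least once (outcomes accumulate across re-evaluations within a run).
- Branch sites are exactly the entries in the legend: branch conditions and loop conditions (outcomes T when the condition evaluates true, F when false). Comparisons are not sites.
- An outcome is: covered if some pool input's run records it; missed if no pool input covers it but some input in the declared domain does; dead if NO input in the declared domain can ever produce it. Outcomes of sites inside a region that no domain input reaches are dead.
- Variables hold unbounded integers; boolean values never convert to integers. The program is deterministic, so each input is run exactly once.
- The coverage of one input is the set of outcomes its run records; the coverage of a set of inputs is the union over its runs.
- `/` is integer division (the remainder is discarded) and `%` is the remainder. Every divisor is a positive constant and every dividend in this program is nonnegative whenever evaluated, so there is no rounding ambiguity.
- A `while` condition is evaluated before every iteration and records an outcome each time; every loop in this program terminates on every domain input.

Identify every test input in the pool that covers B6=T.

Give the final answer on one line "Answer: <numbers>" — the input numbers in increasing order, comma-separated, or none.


input #1 (w=33): does not record B6=T
input #2 (w=6): does not record B6=T
input #3 (w=21): does not record B6=T
input #4 (w=10): records B6=T
input #5 (w=4): does not record B6=T
input #6 (w=26): does not record B6=T
input #7 (w=20): does not record B6=T
Answer: 4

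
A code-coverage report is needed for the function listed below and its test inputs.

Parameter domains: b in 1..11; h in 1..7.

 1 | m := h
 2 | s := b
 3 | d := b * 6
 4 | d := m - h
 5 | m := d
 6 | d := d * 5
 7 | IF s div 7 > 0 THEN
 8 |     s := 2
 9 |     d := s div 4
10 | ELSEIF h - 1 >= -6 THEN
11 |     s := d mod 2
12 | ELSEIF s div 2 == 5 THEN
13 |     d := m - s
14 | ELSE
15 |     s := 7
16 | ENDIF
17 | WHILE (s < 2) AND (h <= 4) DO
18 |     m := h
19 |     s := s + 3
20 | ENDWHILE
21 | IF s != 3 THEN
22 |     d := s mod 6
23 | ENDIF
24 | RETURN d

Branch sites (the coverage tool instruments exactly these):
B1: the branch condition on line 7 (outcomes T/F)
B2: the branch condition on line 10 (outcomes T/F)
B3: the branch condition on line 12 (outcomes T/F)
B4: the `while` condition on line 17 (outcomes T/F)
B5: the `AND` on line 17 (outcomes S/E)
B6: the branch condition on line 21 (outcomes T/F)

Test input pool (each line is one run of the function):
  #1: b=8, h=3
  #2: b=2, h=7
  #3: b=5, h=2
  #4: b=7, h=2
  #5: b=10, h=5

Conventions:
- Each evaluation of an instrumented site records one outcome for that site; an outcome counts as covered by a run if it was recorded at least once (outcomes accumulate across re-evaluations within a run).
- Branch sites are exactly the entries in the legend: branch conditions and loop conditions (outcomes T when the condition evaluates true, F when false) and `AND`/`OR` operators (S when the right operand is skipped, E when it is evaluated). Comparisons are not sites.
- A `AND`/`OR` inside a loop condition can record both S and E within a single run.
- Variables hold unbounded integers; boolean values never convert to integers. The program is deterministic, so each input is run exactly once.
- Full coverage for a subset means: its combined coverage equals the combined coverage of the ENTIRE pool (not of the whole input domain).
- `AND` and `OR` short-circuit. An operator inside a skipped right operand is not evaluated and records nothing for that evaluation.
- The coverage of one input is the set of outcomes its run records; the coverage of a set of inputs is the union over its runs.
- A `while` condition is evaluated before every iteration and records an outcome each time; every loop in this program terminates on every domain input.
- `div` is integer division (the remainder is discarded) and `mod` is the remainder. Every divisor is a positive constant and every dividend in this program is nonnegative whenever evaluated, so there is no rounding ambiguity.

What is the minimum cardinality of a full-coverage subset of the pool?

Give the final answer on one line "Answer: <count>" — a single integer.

test 1 (b=8, h=3) hits B1=T, B4=F, B5=S, B6=T
test 2 (b=2, h=7) hits B1=F, B2=T, B4=F, B5=E, B6=T
test 3 (b=5, h=2) hits B1=F, B2=T, B4=T, B4=F, B5=S, B5=E, B6=F
test 4 (b=7, h=2) hits B1=T, B4=F, B5=S, B6=T
test 5 (b=10, h=5) hits B1=T, B4=F, B5=S, B6=T
union over all inputs: B1=T, B1=F, B2=T, B4=T, B4=F, B5=S, B5=E, B6=T, B6=F (9 outcomes)
no size-1 subset reaches all 9 outcomes (best union: 7/9)
at size 2, {1, 3} reaches all 9 outcomes; every lexicographically earlier size-2 subset fails

Answer: 2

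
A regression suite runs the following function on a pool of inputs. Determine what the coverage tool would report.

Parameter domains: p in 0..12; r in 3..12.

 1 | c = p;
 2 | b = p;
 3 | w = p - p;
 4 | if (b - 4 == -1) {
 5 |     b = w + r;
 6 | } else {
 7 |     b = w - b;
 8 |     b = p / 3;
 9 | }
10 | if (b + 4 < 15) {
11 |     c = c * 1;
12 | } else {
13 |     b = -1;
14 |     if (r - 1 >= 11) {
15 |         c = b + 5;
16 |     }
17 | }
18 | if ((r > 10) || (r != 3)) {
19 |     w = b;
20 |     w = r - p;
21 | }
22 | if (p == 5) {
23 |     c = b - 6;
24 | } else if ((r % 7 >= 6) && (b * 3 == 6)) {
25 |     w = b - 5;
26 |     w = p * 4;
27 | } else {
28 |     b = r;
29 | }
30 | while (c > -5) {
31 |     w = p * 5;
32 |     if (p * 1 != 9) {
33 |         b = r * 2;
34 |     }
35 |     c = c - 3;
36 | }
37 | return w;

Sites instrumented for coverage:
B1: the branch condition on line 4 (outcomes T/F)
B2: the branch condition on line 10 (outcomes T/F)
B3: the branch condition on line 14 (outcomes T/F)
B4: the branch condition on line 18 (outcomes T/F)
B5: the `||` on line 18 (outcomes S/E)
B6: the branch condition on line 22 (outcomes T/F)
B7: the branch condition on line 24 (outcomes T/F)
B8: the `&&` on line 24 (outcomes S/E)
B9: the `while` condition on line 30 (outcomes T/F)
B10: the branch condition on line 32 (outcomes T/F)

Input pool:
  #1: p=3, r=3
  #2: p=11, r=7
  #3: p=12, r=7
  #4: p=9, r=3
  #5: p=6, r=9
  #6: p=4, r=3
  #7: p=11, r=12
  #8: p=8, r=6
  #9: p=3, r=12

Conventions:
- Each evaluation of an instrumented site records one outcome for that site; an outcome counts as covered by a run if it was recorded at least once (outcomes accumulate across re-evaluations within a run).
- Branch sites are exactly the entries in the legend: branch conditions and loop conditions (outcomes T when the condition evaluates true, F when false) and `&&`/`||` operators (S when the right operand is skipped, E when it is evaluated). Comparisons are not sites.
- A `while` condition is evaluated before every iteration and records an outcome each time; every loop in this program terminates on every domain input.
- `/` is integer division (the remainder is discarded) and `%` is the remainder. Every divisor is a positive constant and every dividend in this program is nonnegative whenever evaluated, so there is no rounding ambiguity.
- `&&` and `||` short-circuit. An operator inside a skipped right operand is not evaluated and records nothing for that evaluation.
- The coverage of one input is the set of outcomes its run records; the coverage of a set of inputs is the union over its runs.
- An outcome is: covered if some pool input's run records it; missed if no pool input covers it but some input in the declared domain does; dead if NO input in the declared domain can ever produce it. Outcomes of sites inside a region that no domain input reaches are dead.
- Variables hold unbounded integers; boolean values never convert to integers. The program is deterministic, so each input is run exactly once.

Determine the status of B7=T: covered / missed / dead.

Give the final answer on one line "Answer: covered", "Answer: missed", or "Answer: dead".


B7=T is recorded by pool input(s) 8 -> covered
Answer: covered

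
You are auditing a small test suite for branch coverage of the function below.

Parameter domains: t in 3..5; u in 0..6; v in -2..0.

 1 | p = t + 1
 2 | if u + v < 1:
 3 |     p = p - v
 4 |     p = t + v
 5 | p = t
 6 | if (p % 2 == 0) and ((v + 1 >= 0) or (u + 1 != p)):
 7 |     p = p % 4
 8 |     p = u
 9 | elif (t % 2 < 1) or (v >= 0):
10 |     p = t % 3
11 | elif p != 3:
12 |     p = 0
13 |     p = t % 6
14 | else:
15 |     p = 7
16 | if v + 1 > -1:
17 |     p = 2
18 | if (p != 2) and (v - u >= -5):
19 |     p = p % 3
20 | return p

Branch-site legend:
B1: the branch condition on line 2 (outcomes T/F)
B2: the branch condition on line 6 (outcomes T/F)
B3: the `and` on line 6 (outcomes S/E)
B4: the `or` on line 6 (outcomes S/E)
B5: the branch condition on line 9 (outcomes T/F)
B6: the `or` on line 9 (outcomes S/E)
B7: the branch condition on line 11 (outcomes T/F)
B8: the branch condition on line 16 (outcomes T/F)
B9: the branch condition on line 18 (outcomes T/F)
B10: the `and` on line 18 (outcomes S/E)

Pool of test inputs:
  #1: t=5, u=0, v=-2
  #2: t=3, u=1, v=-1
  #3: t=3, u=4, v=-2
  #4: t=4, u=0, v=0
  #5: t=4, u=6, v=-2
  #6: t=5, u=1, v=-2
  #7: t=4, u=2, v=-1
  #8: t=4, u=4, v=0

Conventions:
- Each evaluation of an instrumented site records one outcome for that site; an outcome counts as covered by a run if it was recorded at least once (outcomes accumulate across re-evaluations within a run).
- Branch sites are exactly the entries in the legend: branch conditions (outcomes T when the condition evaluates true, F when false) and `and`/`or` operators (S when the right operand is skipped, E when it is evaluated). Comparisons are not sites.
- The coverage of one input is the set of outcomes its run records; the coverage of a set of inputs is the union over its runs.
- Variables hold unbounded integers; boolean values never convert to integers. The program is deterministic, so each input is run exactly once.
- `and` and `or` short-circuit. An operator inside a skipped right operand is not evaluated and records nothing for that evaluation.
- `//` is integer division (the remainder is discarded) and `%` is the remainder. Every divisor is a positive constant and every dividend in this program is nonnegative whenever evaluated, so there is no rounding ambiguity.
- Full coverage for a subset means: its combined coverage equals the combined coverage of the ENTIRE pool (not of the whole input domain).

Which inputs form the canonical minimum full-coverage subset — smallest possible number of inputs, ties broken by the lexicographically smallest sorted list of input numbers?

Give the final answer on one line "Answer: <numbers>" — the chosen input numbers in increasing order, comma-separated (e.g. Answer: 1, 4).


#1 (t=5, u=0, v=-2) -> B1->T, B3->S, B2->F, B6->E, B5->F, B7->T, B8->F, B10->E, B9->T; covered: B1=T, B2=F, B3=S, B5=F, B6=E, B7=T, B8=F, B9=T, B10=E
#2 (t=3, u=1, v=-1) -> B1->T, B3->S, B2->F, B6->E, B5->F, B7->F, B8->T, B10->S, B9->F; covered: B1=T, B2=F, B3=S, B5=F, B6=E, B7=F, B8=T, B9=F, B10=S
#3 (t=3, u=4, v=-2) -> B1->F, B3->S, B2->F, B6->E, B5->F, B7->F, B8->F, B10->E, B9->F; covered: B1=F, B2=F, B3=S, B5=F, B6=E, B7=F, B8=F, B9=F, B10=E
#4 (t=4, u=0, v=0) -> B1->T, B3->E, B4->S, B2->T, B8->T, B10->S, B9->F; covered: B1=T, B2=T, B3=E, B4=S, B8=T, B9=F, B10=S
#5 (t=4, u=6, v=-2) -> B1->F, B3->E, B4->E, B2->T, B8->F, B10->E, B9->F; covered: B1=F, B2=T, B3=E, B4=E, B8=F, B9=F, B10=E
#6 (t=5, u=1, v=-2) -> B1->T, B3->S, B2->F, B6->E, B5->F, B7->T, B8->F, B10->E, B9->T; covered: B1=T, B2=F, B3=S, B5=F, B6=E, B7=T, B8=F, B9=T, B10=E
#7 (t=4, u=2, v=-1) -> B1->F, B3->E, B4->S, B2->T, B8->T, B10->S, B9->F; covered: B1=F, B2=T, B3=E, B4=S, B8=T, B9=F, B10=S
#8 (t=4, u=4, v=0) -> B1->F, B3->E, B4->S, B2->T, B8->T, B10->S, B9->F; covered: B1=F, B2=T, B3=E, B4=S, B8=T, B9=F, B10=S
union over all inputs: B1=T, B1=F, B2=T, B2=F, B3=S, B3=E, B4=S, B4=E, B5=F, B6=E, B7=T, B7=F, B8=T, B8=F, B9=T, B9=F, B10=S, B10=E (18 outcomes)
size 1 is not enough: best union over all size-1 subsets is 9/18
size 2 is not enough: best union over all size-2 subsets is 16/18
size 3 is not enough: best union over all size-3 subsets is 17/18
the canonical winner is {1, 2, 4, 5}: size 4, full 18-outcome coverage, earliest index list among size-4 covers
Answer: 1, 2, 4, 5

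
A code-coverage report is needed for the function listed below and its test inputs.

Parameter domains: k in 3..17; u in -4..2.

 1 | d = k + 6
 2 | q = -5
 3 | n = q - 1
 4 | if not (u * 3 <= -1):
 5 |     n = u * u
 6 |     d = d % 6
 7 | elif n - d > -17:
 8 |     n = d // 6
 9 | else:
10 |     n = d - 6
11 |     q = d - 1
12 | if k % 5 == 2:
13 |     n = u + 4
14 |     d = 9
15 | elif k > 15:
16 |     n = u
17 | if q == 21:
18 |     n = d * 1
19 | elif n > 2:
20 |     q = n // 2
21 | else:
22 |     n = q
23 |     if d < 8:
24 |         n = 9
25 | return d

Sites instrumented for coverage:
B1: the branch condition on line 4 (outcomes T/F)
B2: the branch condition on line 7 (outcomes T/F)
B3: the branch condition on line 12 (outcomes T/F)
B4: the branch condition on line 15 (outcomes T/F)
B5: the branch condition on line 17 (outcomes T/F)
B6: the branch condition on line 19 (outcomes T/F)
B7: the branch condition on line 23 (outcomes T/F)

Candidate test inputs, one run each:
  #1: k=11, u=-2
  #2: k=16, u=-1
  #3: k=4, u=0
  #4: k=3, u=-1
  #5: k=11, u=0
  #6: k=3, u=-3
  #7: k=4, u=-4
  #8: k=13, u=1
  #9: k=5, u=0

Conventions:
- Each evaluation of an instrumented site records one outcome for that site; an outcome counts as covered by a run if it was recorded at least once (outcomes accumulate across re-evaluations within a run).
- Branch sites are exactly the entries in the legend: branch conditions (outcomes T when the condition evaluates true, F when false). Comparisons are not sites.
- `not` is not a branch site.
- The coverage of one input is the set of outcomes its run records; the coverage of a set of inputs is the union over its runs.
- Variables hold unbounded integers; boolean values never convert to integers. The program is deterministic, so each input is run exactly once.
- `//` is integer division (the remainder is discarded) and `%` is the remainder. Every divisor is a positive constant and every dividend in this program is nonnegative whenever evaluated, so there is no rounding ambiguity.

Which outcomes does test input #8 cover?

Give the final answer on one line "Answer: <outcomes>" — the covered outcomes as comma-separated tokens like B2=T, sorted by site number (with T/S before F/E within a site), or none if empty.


Event log for input #8 (k=13, u=1):
  B1->T, B3->F, B4->F, B5->F, B6->F, B7->T
deduplicating events, the covered set is: B1=T, B3=F, B4=F, B5=F, B6=F, B7=T
Answer: B1=T, B3=F, B4=F, B5=F, B6=F, B7=T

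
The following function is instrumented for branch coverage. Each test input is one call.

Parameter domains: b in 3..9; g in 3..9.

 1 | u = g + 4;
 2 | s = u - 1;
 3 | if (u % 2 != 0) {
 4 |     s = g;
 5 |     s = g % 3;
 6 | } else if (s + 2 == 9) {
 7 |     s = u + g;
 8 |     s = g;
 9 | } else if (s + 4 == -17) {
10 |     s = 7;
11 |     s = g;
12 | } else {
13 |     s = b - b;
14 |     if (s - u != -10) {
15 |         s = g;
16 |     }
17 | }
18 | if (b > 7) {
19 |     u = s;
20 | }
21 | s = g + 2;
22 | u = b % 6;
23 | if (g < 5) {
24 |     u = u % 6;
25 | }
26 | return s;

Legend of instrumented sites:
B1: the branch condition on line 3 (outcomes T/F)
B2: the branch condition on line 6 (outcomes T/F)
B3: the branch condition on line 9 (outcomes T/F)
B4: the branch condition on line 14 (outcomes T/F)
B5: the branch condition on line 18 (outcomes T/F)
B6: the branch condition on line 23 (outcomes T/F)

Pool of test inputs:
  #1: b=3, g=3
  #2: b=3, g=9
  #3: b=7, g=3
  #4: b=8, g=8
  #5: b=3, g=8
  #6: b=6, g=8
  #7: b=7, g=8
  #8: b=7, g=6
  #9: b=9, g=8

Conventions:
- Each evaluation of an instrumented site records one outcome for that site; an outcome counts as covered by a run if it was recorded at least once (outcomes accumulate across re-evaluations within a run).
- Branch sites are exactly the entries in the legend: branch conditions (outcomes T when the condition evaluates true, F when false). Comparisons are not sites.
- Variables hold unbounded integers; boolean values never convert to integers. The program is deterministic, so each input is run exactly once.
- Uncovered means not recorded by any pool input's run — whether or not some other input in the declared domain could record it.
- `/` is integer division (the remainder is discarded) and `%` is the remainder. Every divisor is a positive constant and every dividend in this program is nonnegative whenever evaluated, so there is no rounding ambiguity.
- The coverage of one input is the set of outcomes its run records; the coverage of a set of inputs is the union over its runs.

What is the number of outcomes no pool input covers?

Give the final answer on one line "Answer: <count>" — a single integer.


input #1, b=3, g=3: events B1->T, B5->F, B6->T; outcomes B1=T, B5=F, B6=T
input #2, b=3, g=9: events B1->T, B5->F, B6->F; outcomes B1=T, B5=F, B6=F
input #3, b=7, g=3: events B1->T, B5->F, B6->T; outcomes B1=T, B5=F, B6=T
input #4, b=8, g=8: events B1->F, B2->F, B3->F, B4->T, B5->T, B6->F; outcomes B1=F, B2=F, B3=F, B4=T, B5=T, B6=F
input #5, b=3, g=8: events B1->F, B2->F, B3->F, B4->T, B5->F, B6->F; outcomes B1=F, B2=F, B3=F, B4=T, B5=F, B6=F
input #6, b=6, g=8: events B1->F, B2->F, B3->F, B4->T, B5->F, B6->F; outcomes B1=F, B2=F, B3=F, B4=T, B5=F, B6=F
input #7, b=7, g=8: events B1->F, B2->F, B3->F, B4->T, B5->F, B6->F; outcomes B1=F, B2=F, B3=F, B4=T, B5=F, B6=F
input #8, b=7, g=6: events B1->F, B2->F, B3->F, B4->F, B5->F, B6->F; outcomes B1=F, B2=F, B3=F, B4=F, B5=F, B6=F
input #9, b=9, g=8: events B1->F, B2->F, B3->F, B4->T, B5->T, B6->F; outcomes B1=F, B2=F, B3=F, B4=T, B5=T, B6=F
union over the pool: B1=T, B1=F, B2=F, B3=F, B4=T, B4=F, B5=T, B5=F, B6=T, B6=F
uncovered (2 of 12): B2=T, B3=T
Answer: 2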